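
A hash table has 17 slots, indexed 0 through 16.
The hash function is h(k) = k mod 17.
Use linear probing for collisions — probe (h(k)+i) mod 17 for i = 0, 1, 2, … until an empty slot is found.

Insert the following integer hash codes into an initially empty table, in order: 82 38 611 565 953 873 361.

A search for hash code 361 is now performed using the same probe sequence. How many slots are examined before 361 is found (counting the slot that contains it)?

4

Insert 82: h=14, slot 14 empty => index 14.
Insert 38: h=4, slot 4 empty => index 4.
Insert 611: h=16, slot 16 empty => index 16.
Insert 565: h=4, slot 4 occupied => index 5.
Insert 953: h=1, slot 1 empty => index 1.
Insert 873: h=6, slot 6 empty => index 6.
Insert 361: h=4, slots 4,5,6 occupied => index 7.
Table: [., 953, ., ., 38, 565, 873, 361, ., ., ., ., ., ., 82, ., 611]
Lookup 361: h=4, probe 4,5,6,7 → found at 7.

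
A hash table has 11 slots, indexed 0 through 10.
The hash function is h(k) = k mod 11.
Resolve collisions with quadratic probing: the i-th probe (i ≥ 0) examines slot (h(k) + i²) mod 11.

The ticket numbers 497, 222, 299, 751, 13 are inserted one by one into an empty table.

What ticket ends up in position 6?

497: h=2 => slot 2
222: h=2, probe 2,3 => slot 3
299: h=2, probe 2,3,6 => slot 6
751: h=3, probe 3,4 => slot 4
13: h=2, probe 2,3,6,0 => slot 0
Table: [13, ., 497, 222, 751, ., 299, ., ., ., .]

299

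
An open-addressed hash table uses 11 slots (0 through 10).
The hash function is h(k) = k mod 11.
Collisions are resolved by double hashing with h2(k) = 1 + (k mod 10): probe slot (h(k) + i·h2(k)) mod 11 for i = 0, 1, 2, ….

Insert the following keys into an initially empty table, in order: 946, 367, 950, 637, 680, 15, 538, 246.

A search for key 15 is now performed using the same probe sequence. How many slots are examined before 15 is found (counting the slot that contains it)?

946 hashes to 0; slot 0 is free => place at 0.
367 hashes to 4; slot 4 is free => place at 4.
950 hashes to 4, h2=1; 4 taken => place at 5.
637 hashes to 10; slot 10 is free => place at 10.
680 hashes to 9; slot 9 is free => place at 9.
15 hashes to 4, h2=6; 4,10,5,0 taken => place at 6.
538 hashes to 10, h2=9; 10 taken => place at 8.
246 hashes to 4, h2=7; 4,0 taken => place at 7.
Table: [946, _, _, _, 367, 950, 15, 246, 538, 680, 637]
Lookup 15: h=4, h2=6, probe 4,10,5,0,6 → found at 6.

5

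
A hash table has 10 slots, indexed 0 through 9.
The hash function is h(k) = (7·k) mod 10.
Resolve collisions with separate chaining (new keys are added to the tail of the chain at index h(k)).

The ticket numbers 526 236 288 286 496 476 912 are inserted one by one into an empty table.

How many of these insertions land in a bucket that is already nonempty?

4

Insert 526: h=2, bucket 2 empty -> new chain.
Insert 236: h=2, bucket 2 nonempty -> append to chain.
Insert 288: h=6, bucket 6 empty -> new chain.
Insert 286: h=2, bucket 2 nonempty -> append to chain.
Insert 496: h=2, bucket 2 nonempty -> append to chain.
Insert 476: h=2, bucket 2 nonempty -> append to chain.
Insert 912: h=4, bucket 4 empty -> new chain.
Final buckets:
0: ∅
1: ∅
2: 526 -> 236 -> 286 -> 496 -> 476
3: ∅
4: 912
5: ∅
6: 288
7: ∅
8: ∅
9: ∅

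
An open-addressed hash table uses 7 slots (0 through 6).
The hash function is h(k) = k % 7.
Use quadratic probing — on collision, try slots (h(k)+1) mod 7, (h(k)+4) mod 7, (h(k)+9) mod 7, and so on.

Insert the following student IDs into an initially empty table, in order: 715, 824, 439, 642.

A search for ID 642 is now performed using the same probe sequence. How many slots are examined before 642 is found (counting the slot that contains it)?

3

715: h=1 => slot 1
824: h=5 => slot 5
439: h=5, probe 5,6 => slot 6
642: h=5, probe 5,6,2 => slot 2
Table: [∅, 715, 642, ∅, ∅, 824, 439]
Lookup 642: h=5, probe 5,6,2 → found at 2.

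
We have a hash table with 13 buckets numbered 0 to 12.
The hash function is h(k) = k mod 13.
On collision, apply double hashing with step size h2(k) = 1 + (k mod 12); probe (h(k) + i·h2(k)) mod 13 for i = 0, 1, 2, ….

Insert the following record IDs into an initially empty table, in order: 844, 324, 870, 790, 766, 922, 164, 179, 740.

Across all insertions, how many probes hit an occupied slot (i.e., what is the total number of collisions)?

Insert 844: h=12, slot 12 empty => index 12.
Insert 324: h=12, h2=1, slot 12 occupied => index 0.
Insert 870: h=12, h2=7, slot 12 occupied => index 6.
Insert 790: h=10, slot 10 empty => index 10.
Insert 766: h=12, h2=11, slots 12,10 occupied => index 8.
Insert 922: h=12, h2=11, slots 12,10,8,6 occupied => index 4.
Insert 164: h=8, h2=9, slots 8,4,0 occupied => index 9.
Insert 179: h=10, h2=12, slots 10,9,8 occupied => index 7.
Insert 740: h=12, h2=9, slots 12,8,4,0,9 occupied => index 5.
Table: [324, _, _, _, 922, 740, 870, 179, 766, 164, 790, _, 844]

19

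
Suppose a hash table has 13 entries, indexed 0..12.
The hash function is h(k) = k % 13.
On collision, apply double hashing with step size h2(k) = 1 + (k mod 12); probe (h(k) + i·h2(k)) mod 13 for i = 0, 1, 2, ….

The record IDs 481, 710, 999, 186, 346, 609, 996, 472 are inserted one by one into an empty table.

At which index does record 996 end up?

Insert 481: h=0, slot 0 empty → index 0.
Insert 710: h=8, slot 8 empty → index 8.
Insert 999: h=11, slot 11 empty → index 11.
Insert 186: h=4, slot 4 empty → index 4.
Insert 346: h=8, h2=11, slot 8 occupied → index 6.
Insert 609: h=11, h2=10, slots 11,8 occupied → index 5.
Insert 996: h=8, h2=1, slot 8 occupied → index 9.
Insert 472: h=4, h2=5, slots 4,9 occupied → index 1.
Table: [481, 472, _, _, 186, 609, 346, _, 710, 996, _, 999, _]

9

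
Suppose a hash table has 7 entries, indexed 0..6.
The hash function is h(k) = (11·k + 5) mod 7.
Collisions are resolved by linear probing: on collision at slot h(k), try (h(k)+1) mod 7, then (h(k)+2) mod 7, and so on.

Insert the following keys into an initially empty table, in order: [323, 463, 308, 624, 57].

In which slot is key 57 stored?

Insert 323: h=2, slot 2 empty -> index 2.
Insert 463: h=2, slot 2 occupied -> index 3.
Insert 308: h=5, slot 5 empty -> index 5.
Insert 624: h=2, slots 2,3 occupied -> index 4.
Insert 57: h=2, slots 2,3,4,5 occupied -> index 6.
Table: [_, _, 323, 463, 624, 308, 57]

6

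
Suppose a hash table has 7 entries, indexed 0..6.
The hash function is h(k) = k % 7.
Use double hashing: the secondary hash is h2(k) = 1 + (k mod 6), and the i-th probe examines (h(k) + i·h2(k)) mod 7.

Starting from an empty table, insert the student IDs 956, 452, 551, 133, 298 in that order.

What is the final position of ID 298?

956 hashes to 4; slot 4 is free → place at 4.
452 hashes to 4, h2=3; 4 taken → place at 0.
551 hashes to 5; slot 5 is free → place at 5.
133 hashes to 0, h2=2; 0 taken → place at 2.
298 hashes to 4, h2=5; 4,2,0,5 taken → place at 3.
Table: [452, ∅, 133, 298, 956, 551, ∅]

3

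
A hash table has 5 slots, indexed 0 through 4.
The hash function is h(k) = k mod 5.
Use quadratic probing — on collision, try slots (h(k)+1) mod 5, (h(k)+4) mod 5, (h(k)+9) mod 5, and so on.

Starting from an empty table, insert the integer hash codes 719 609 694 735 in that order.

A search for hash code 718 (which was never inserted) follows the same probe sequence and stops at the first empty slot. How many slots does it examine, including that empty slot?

3

719 hashes to 4; slot 4 is free => place at 4.
609 hashes to 4; 4 taken => place at 0.
694 hashes to 4; 4,0 taken => place at 3.
735 hashes to 0; 0 taken => place at 1.
Table: [609, 735, ∅, 694, 719]
Lookup 718: h=3, probe 3,4,2 → slot 2 empty, not found.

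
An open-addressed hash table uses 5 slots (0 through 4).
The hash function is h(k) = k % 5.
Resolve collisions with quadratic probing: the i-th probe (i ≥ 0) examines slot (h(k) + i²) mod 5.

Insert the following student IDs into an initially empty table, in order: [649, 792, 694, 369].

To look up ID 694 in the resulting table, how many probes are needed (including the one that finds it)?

649: h=4 -> slot 4
792: h=2 -> slot 2
694: h=4, probe 4,0 -> slot 0
369: h=4, probe 4,0,3 -> slot 3
Table: [694, ., 792, 369, 649]
Lookup 694: h=4, probe 4,0 → found at 0.

2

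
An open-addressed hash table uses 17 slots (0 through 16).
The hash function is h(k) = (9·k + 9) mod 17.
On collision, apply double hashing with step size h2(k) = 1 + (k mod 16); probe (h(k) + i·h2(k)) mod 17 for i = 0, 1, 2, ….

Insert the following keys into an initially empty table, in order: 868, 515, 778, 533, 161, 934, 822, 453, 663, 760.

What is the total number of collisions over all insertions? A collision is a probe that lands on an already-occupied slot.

868: h=1 -> slot 1
515: h=3 -> slot 3
778: h=7 -> slot 7
533: h=12 -> slot 12
161: h=13 -> slot 13
934: h=0 -> slot 0
822: h=12, h2=7, probe 12,2 -> slot 2
453: h=6 -> slot 6
663: h=9 -> slot 9
760: h=15 -> slot 15
Table: [934, 868, 822, 515, ., ., 453, 778, ., 663, ., ., 533, 161, ., 760, .]

1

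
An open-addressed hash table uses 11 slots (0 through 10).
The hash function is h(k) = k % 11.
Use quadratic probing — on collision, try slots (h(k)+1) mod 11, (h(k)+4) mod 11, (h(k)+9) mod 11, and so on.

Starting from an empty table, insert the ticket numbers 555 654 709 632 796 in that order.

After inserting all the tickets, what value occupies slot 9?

709

555 hashes to 5; slot 5 is free → place at 5.
654 hashes to 5; 5 taken → place at 6.
709 hashes to 5; 5,6 taken → place at 9.
632 hashes to 5; 5,6,9 taken → place at 3.
796 hashes to 4; slot 4 is free → place at 4.
Table: [∅, ∅, ∅, 632, 796, 555, 654, ∅, ∅, 709, ∅]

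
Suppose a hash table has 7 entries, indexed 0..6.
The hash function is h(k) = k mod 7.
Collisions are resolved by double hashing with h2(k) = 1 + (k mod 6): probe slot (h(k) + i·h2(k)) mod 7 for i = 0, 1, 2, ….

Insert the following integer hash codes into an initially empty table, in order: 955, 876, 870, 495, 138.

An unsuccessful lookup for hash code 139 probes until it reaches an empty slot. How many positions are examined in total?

5

955 hashes to 3; slot 3 is free => place at 3.
876 hashes to 1; slot 1 is free => place at 1.
870 hashes to 2; slot 2 is free => place at 2.
495 hashes to 5; slot 5 is free => place at 5.
138 hashes to 5, h2=1; 5 taken => place at 6.
Table: [∅, 876, 870, 955, ∅, 495, 138]
Lookup 139: h=6, h2=2, probe 6,1,3,5,0 → slot 0 empty, not found.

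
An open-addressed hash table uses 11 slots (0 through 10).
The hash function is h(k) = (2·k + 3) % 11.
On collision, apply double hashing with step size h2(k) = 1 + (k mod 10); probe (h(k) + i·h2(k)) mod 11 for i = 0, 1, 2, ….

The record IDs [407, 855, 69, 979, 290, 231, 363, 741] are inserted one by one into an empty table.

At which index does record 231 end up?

407: h=3 -> slot 3
855: h=8 -> slot 8
69: h=9 -> slot 9
979: h=3, h2=10, probe 3,2 -> slot 2
290: h=0 -> slot 0
231: h=3, h2=2, probe 3,5 -> slot 5
363: h=3, h2=4, probe 3,7 -> slot 7
741: h=0, h2=2, probe 0,2,4 -> slot 4
Table: [290, _, 979, 407, 741, 231, _, 363, 855, 69, _]

5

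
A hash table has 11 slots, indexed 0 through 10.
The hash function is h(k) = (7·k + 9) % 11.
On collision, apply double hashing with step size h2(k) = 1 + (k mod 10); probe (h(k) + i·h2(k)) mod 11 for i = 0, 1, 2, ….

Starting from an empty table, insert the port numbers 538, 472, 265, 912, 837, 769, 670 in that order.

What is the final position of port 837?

10

538 hashes to 2; slot 2 is free -> place at 2.
472 hashes to 2, h2=3; 2 taken -> place at 5.
265 hashes to 5, h2=6; 5 taken -> place at 0.
912 hashes to 2, h2=3; 2,5 taken -> place at 8.
837 hashes to 5, h2=8; 5,2 taken -> place at 10.
769 hashes to 2, h2=10; 2 taken -> place at 1.
670 hashes to 2, h2=1; 2 taken -> place at 3.
Table: [265, 769, 538, 670, —, 472, —, —, 912, —, 837]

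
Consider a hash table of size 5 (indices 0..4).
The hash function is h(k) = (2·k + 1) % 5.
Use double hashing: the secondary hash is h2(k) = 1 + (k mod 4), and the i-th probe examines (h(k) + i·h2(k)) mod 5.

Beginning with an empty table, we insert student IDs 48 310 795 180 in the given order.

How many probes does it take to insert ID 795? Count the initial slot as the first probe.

2

Insert 48: h=2, slot 2 empty → index 2.
Insert 310: h=1, slot 1 empty → index 1.
Insert 795: h=1, h2=4, slot 1 occupied → index 0.
Insert 180: h=1, h2=1, slots 1,2 occupied → index 3.
Table: [795, 310, 48, 180, -]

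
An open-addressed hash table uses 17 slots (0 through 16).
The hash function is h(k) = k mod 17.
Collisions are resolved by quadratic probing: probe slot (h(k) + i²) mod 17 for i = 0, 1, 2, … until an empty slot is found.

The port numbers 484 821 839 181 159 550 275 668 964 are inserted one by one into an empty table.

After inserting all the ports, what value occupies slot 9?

Insert 484: h=8, slot 8 empty -> index 8.
Insert 821: h=5, slot 5 empty -> index 5.
Insert 839: h=6, slot 6 empty -> index 6.
Insert 181: h=11, slot 11 empty -> index 11.
Insert 159: h=6, slot 6 occupied -> index 7.
Insert 550: h=6, slots 6,7 occupied -> index 10.
Insert 275: h=3, slot 3 empty -> index 3.
Insert 668: h=5, slots 5,6 occupied -> index 9.
Insert 964: h=12, slot 12 empty -> index 12.
Table: [-, -, -, 275, -, 821, 839, 159, 484, 668, 550, 181, 964, -, -, -, -]

668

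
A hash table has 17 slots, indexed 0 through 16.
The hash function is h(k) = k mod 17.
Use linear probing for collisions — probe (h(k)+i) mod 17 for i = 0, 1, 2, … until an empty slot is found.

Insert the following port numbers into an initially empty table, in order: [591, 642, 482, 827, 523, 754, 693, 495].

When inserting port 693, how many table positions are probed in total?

591 hashes to 13; slot 13 is free -> place at 13.
642 hashes to 13; 13 taken -> place at 14.
482 hashes to 6; slot 6 is free -> place at 6.
827 hashes to 11; slot 11 is free -> place at 11.
523 hashes to 13; 13,14 taken -> place at 15.
754 hashes to 6; 6 taken -> place at 7.
693 hashes to 13; 13,14,15 taken -> place at 16.
495 hashes to 2; slot 2 is free -> place at 2.
Table: [_, _, 495, _, _, _, 482, 754, _, _, _, 827, _, 591, 642, 523, 693]

4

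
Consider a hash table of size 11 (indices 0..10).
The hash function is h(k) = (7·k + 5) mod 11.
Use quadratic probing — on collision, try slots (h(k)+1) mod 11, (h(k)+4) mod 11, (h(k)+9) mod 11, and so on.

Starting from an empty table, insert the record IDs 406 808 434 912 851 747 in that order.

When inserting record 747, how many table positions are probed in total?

3

406: h=9 -> slot 9
808: h=7 -> slot 7
434: h=7, probe 7,8 -> slot 8
912: h=9, probe 9,10 -> slot 10
851: h=0 -> slot 0
747: h=9, probe 9,10,2 -> slot 2
Table: [851, _, 747, _, _, _, _, 808, 434, 406, 912]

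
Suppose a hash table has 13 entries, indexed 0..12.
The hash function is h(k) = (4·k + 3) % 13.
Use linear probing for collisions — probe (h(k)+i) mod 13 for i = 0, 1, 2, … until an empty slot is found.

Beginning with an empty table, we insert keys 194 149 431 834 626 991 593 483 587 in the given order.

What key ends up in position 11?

431

194 hashes to 12; slot 12 is free -> place at 12.
149 hashes to 1; slot 1 is free -> place at 1.
431 hashes to 11; slot 11 is free -> place at 11.
834 hashes to 11; 11,12 taken -> place at 0.
626 hashes to 11; 11,12,0,1 taken -> place at 2.
991 hashes to 2; 2 taken -> place at 3.
593 hashes to 9; slot 9 is free -> place at 9.
483 hashes to 11; 11,12,0,1,2,3 taken -> place at 4.
587 hashes to 11; 11,12,0,1,2,3,4 taken -> place at 5.
Table: [834, 149, 626, 991, 483, 587, —, —, —, 593, —, 431, 194]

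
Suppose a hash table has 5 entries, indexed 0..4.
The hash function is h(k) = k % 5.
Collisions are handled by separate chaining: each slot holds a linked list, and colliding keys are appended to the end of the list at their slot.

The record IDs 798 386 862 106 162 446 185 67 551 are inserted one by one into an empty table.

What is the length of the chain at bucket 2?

798 → bucket 3
386 → bucket 1
862 → bucket 2
106 → bucket 1 (collision)
162 → bucket 2 (collision)
446 → bucket 1 (collision)
185 → bucket 0
67 → bucket 2 (collision)
551 → bucket 1 (collision)
Final buckets:
0: 185
1: 386 -> 106 -> 446 -> 551
2: 862 -> 162 -> 67
3: 798
4: —

3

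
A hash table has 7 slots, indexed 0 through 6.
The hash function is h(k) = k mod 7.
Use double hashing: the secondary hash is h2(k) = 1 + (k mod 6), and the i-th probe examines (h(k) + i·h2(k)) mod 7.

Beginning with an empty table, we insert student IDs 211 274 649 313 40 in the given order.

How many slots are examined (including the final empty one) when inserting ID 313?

2

Insert 211: h=1, slot 1 empty => index 1.
Insert 274: h=1, h2=5, slot 1 occupied => index 6.
Insert 649: h=5, slot 5 empty => index 5.
Insert 313: h=5, h2=2, slot 5 occupied => index 0.
Insert 40: h=5, h2=5, slot 5 occupied => index 3.
Table: [313, 211, _, 40, _, 649, 274]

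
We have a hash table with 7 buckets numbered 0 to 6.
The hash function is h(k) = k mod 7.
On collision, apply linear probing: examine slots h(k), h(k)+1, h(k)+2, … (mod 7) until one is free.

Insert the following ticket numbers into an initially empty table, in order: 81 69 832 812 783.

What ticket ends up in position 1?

81: h=4 → slot 4
69: h=6 → slot 6
832: h=6, probe 6,0 → slot 0
812: h=0, probe 0,1 → slot 1
783: h=6, probe 6,0,1,2 → slot 2
Table: [832, 812, 783, ., 81, ., 69]

812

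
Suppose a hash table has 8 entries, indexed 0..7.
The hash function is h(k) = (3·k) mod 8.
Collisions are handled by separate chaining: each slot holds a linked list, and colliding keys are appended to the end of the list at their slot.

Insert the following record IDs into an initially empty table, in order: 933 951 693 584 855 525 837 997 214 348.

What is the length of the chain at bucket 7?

5

Insert 933: h=7, bucket 7 empty → new chain.
Insert 951: h=5, bucket 5 empty → new chain.
Insert 693: h=7, bucket 7 nonempty → append to chain.
Insert 584: h=0, bucket 0 empty → new chain.
Insert 855: h=5, bucket 5 nonempty → append to chain.
Insert 525: h=7, bucket 7 nonempty → append to chain.
Insert 837: h=7, bucket 7 nonempty → append to chain.
Insert 997: h=7, bucket 7 nonempty → append to chain.
Insert 214: h=2, bucket 2 empty → new chain.
Insert 348: h=4, bucket 4 empty → new chain.
Final buckets:
0: 584
1: —
2: 214
3: —
4: 348
5: 951 -> 855
6: —
7: 933 -> 693 -> 525 -> 837 -> 997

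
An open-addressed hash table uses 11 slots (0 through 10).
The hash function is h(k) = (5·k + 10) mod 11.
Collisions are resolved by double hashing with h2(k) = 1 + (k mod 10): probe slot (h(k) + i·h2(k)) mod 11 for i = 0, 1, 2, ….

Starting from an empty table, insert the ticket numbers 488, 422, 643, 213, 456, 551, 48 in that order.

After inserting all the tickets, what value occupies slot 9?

Insert 488: h=8, slot 8 empty → index 8.
Insert 422: h=8, h2=3, slot 8 occupied → index 0.
Insert 643: h=2, slot 2 empty → index 2.
Insert 213: h=8, h2=4, slot 8 occupied → index 1.
Insert 456: h=2, h2=7, slot 2 occupied → index 9.
Insert 551: h=4, slot 4 empty → index 4.
Insert 48: h=8, h2=9, slot 8 occupied → index 6.
Table: [422, 213, 643, -, 551, -, 48, -, 488, 456, -]

456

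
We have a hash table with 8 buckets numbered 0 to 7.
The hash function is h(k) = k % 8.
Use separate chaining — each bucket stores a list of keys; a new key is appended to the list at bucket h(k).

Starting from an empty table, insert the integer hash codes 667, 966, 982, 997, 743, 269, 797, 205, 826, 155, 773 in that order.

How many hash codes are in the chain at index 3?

2

667 -> bucket 3
966 -> bucket 6
982 -> bucket 6 (collision)
997 -> bucket 5
743 -> bucket 7
269 -> bucket 5 (collision)
797 -> bucket 5 (collision)
205 -> bucket 5 (collision)
826 -> bucket 2
155 -> bucket 3 (collision)
773 -> bucket 5 (collision)
Final buckets:
0: _
1: _
2: 826
3: 667 -> 155
4: _
5: 997 -> 269 -> 797 -> 205 -> 773
6: 966 -> 982
7: 743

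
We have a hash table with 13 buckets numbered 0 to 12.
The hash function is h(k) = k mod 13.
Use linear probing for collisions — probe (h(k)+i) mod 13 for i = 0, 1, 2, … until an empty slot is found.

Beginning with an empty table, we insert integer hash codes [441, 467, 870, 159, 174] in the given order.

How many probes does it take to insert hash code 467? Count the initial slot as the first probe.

Insert 441: h=12, slot 12 empty -> index 12.
Insert 467: h=12, slot 12 occupied -> index 0.
Insert 870: h=12, slots 12,0 occupied -> index 1.
Insert 159: h=3, slot 3 empty -> index 3.
Insert 174: h=5, slot 5 empty -> index 5.
Table: [467, 870, —, 159, —, 174, —, —, —, —, —, —, 441]

2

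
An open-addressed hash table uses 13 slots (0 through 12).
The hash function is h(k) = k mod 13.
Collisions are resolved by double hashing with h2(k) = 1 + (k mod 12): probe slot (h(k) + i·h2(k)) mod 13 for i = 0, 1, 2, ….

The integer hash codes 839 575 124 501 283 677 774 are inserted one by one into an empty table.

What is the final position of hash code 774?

839: h=7 → slot 7
575: h=3 → slot 3
124: h=7, h2=5, probe 7,12 → slot 12
501: h=7, h2=10, probe 7,4 → slot 4
283: h=10 → slot 10
677: h=1 → slot 1
774: h=7, h2=7, probe 7,1,8 → slot 8
Table: [_, 677, _, 575, 501, _, _, 839, 774, _, 283, _, 124]

8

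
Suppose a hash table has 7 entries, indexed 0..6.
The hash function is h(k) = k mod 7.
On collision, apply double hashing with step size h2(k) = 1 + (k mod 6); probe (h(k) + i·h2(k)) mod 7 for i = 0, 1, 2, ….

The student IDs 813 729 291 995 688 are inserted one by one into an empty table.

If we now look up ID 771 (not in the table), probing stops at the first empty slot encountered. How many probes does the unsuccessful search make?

813: h=1 => slot 1
729: h=1, h2=4, probe 1,5 => slot 5
291: h=4 => slot 4
995: h=1, h2=6, probe 1,0 => slot 0
688: h=2 => slot 2
Table: [995, 813, 688, —, 291, 729, —]
Lookup 771: h=1, h2=4, probe 1,5,2,6 → slot 6 empty, not found.

4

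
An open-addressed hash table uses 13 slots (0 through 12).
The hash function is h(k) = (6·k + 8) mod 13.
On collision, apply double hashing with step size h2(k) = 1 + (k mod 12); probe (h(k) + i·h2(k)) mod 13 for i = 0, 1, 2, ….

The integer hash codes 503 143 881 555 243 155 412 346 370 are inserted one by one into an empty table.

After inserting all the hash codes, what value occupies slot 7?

412

503: h=10 => slot 10
143: h=8 => slot 8
881: h=3 => slot 3
555: h=10, h2=4, probe 10,1 => slot 1
243: h=10, h2=4, probe 10,1,5 => slot 5
155: h=2 => slot 2
412: h=10, h2=5, probe 10,2,7 => slot 7
346: h=4 => slot 4
370: h=5, h2=11, probe 5,3,1,12 => slot 12
Table: [—, 555, 155, 881, 346, 243, —, 412, 143, —, 503, —, 370]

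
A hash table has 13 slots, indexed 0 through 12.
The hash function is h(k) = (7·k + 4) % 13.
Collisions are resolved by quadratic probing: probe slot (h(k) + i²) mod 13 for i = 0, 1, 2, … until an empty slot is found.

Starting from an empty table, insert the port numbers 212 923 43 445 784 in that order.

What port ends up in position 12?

Insert 212: h=6, slot 6 empty → index 6.
Insert 923: h=4, slot 4 empty → index 4.
Insert 43: h=6, slot 6 occupied → index 7.
Insert 445: h=12, slot 12 empty → index 12.
Insert 784: h=6, slots 6,7 occupied → index 10.
Table: [∅, ∅, ∅, ∅, 923, ∅, 212, 43, ∅, ∅, 784, ∅, 445]

445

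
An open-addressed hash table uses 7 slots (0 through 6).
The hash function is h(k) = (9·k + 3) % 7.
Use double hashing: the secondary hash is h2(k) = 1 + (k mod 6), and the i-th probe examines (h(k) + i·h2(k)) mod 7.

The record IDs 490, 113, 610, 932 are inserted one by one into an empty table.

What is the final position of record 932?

Insert 490: h=3, slot 3 empty => index 3.
Insert 113: h=5, slot 5 empty => index 5.
Insert 610: h=5, h2=5, slots 5,3 occupied => index 1.
Insert 932: h=5, h2=3, slots 5,1 occupied => index 4.
Table: [., 610, ., 490, 932, 113, .]

4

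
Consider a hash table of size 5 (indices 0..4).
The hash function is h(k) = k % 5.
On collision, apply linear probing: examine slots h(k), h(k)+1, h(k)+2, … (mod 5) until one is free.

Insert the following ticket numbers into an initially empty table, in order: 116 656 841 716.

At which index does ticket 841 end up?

116: h=1 => slot 1
656: h=1, probe 1,2 => slot 2
841: h=1, probe 1,2,3 => slot 3
716: h=1, probe 1,2,3,4 => slot 4
Table: [_, 116, 656, 841, 716]

3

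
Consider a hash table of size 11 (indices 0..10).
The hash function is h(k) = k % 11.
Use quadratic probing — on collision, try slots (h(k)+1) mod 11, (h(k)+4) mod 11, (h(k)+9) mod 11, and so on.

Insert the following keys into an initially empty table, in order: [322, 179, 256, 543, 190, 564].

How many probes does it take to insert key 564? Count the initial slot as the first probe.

5

322: h=3 -> slot 3
179: h=3, probe 3,4 -> slot 4
256: h=3, probe 3,4,7 -> slot 7
543: h=4, probe 4,5 -> slot 5
190: h=3, probe 3,4,7,1 -> slot 1
564: h=3, probe 3,4,7,1,8 -> slot 8
Table: [_, 190, _, 322, 179, 543, _, 256, 564, _, _]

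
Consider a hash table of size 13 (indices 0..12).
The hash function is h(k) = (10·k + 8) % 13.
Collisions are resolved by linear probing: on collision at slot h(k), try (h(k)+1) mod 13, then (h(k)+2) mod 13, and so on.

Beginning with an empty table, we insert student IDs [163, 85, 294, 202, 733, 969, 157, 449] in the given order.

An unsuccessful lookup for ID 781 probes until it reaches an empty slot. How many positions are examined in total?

3

Insert 163: h=0, slot 0 empty => index 0.
Insert 85: h=0, slot 0 occupied => index 1.
Insert 294: h=10, slot 10 empty => index 10.
Insert 202: h=0, slots 0,1 occupied => index 2.
Insert 733: h=6, slot 6 empty => index 6.
Insert 969: h=0, slots 0,1,2 occupied => index 3.
Insert 157: h=5, slot 5 empty => index 5.
Insert 449: h=0, slots 0,1,2,3 occupied => index 4.
Table: [163, 85, 202, 969, 449, 157, 733, _, _, _, 294, _, _]
Lookup 781: h=5, probe 5,6,7 → slot 7 empty, not found.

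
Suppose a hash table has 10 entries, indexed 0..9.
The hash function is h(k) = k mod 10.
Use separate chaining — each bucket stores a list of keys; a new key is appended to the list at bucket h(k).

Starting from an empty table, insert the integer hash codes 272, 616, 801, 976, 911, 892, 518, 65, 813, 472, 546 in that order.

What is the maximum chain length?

3

272 → bucket 2
616 → bucket 6
801 → bucket 1
976 → bucket 6 (collision)
911 → bucket 1 (collision)
892 → bucket 2 (collision)
518 → bucket 8
65 → bucket 5
813 → bucket 3
472 → bucket 2 (collision)
546 → bucket 6 (collision)
Final buckets:
0: _
1: 801 -> 911
2: 272 -> 892 -> 472
3: 813
4: _
5: 65
6: 616 -> 976 -> 546
7: _
8: 518
9: _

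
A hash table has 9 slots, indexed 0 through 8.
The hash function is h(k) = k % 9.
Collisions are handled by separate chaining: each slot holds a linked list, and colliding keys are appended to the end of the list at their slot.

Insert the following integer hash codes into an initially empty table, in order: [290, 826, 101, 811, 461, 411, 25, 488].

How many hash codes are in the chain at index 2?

4

290 -> bucket 2
826 -> bucket 7
101 -> bucket 2 (collision)
811 -> bucket 1
461 -> bucket 2 (collision)
411 -> bucket 6
25 -> bucket 7 (collision)
488 -> bucket 2 (collision)
Final buckets:
0: ∅
1: 811
2: 290 -> 101 -> 461 -> 488
3: ∅
4: ∅
5: ∅
6: 411
7: 826 -> 25
8: ∅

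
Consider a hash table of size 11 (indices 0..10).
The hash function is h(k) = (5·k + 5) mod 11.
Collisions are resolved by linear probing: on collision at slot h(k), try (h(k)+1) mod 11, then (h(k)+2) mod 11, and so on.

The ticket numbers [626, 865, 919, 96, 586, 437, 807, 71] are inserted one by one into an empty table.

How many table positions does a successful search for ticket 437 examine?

626 hashes to 0; slot 0 is free -> place at 0.
865 hashes to 7; slot 7 is free -> place at 7.
919 hashes to 2; slot 2 is free -> place at 2.
96 hashes to 1; slot 1 is free -> place at 1.
586 hashes to 9; slot 9 is free -> place at 9.
437 hashes to 1; 1,2 taken -> place at 3.
807 hashes to 3; 3 taken -> place at 4.
71 hashes to 8; slot 8 is free -> place at 8.
Table: [626, 96, 919, 437, 807, —, —, 865, 71, 586, —]
Lookup 437: h=1, probe 1,2,3 → found at 3.

3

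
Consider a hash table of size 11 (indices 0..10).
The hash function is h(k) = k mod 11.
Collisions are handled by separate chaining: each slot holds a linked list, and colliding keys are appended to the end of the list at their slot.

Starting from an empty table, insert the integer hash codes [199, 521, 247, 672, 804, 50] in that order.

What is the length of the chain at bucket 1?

Insert 199: h=1, bucket 1 empty → new chain.
Insert 521: h=4, bucket 4 empty → new chain.
Insert 247: h=5, bucket 5 empty → new chain.
Insert 672: h=1, bucket 1 nonempty → append to chain.
Insert 804: h=1, bucket 1 nonempty → append to chain.
Insert 50: h=6, bucket 6 empty → new chain.
Final buckets:
0: ∅
1: 199 -> 672 -> 804
2: ∅
3: ∅
4: 521
5: 247
6: 50
7: ∅
8: ∅
9: ∅
10: ∅

3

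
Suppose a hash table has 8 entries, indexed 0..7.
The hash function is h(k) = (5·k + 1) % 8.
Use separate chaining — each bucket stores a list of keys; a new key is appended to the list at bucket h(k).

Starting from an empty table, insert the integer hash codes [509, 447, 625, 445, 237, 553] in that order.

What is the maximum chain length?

3

509 → bucket 2
447 → bucket 4
625 → bucket 6
445 → bucket 2 (collision)
237 → bucket 2 (collision)
553 → bucket 6 (collision)
Final buckets:
0: .
1: .
2: 509 -> 445 -> 237
3: .
4: 447
5: .
6: 625 -> 553
7: .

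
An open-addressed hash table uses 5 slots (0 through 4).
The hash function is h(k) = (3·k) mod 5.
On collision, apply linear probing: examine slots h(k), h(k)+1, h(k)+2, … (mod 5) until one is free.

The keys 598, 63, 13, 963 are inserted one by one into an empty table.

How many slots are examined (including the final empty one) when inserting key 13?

3

Insert 598: h=4, slot 4 empty -> index 4.
Insert 63: h=4, slot 4 occupied -> index 0.
Insert 13: h=4, slots 4,0 occupied -> index 1.
Insert 963: h=4, slots 4,0,1 occupied -> index 2.
Table: [63, 13, 963, _, 598]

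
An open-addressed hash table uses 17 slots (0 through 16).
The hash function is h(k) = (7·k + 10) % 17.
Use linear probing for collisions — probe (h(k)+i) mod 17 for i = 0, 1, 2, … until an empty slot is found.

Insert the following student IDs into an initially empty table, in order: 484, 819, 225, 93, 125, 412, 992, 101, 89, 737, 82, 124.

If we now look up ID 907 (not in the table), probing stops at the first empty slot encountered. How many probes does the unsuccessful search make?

484 hashes to 15; slot 15 is free => place at 15.
819 hashes to 14; slot 14 is free => place at 14.
225 hashes to 4; slot 4 is free => place at 4.
93 hashes to 15; 15 taken => place at 16.
125 hashes to 1; slot 1 is free => place at 1.
412 hashes to 4; 4 taken => place at 5.
992 hashes to 1; 1 taken => place at 2.
101 hashes to 3; slot 3 is free => place at 3.
89 hashes to 4; 4,5 taken => place at 6.
737 hashes to 1; 1,2,3,4,5,6 taken => place at 7.
82 hashes to 6; 6,7 taken => place at 8.
124 hashes to 11; slot 11 is free => place at 11.
Table: [., 125, 992, 101, 225, 412, 89, 737, 82, ., ., 124, ., ., 819, 484, 93]
Lookup 907: h=1, probe 1,2,3,4,5,6,7,8,9 → slot 9 empty, not found.

9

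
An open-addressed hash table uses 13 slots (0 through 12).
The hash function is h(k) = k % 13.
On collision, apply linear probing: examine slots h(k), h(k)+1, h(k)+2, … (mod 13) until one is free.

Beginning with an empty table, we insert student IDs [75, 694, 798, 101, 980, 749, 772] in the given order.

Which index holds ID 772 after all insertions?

9

75: h=10 → slot 10
694: h=5 → slot 5
798: h=5, probe 5,6 → slot 6
101: h=10, probe 10,11 → slot 11
980: h=5, probe 5,6,7 → slot 7
749: h=8 → slot 8
772: h=5, probe 5,6,7,8,9 → slot 9
Table: [_, _, _, _, _, 694, 798, 980, 749, 772, 75, 101, _]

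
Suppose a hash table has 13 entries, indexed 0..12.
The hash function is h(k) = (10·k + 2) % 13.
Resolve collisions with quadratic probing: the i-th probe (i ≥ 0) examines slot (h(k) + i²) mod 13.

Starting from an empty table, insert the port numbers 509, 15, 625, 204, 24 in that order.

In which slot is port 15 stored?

Insert 509: h=9, slot 9 empty -> index 9.
Insert 15: h=9, slot 9 occupied -> index 10.
Insert 625: h=12, slot 12 empty -> index 12.
Insert 204: h=1, slot 1 empty -> index 1.
Insert 24: h=8, slot 8 empty -> index 8.
Table: [∅, 204, ∅, ∅, ∅, ∅, ∅, ∅, 24, 509, 15, ∅, 625]

10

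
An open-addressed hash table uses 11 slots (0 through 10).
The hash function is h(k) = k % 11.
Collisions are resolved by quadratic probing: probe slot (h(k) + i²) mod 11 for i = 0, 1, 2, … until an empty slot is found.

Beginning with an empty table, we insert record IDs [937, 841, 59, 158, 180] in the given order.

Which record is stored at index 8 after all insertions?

158

Insert 937: h=2, slot 2 empty → index 2.
Insert 841: h=5, slot 5 empty → index 5.
Insert 59: h=4, slot 4 empty → index 4.
Insert 158: h=4, slots 4,5 occupied → index 8.
Insert 180: h=4, slots 4,5,8,2 occupied → index 9.
Table: [∅, ∅, 937, ∅, 59, 841, ∅, ∅, 158, 180, ∅]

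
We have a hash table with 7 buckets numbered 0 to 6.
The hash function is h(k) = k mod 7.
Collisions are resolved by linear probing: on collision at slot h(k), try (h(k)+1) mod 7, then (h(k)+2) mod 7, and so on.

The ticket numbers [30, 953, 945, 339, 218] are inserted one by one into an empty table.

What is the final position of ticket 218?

4

30 hashes to 2; slot 2 is free => place at 2.
953 hashes to 1; slot 1 is free => place at 1.
945 hashes to 0; slot 0 is free => place at 0.
339 hashes to 3; slot 3 is free => place at 3.
218 hashes to 1; 1,2,3 taken => place at 4.
Table: [945, 953, 30, 339, 218, -, -]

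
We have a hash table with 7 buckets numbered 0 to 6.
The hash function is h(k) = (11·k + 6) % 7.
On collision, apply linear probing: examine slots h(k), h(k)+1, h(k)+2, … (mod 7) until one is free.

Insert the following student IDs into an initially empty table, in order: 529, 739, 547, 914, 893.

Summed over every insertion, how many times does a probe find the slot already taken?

529: h=1 -> slot 1
739: h=1, probe 1,2 -> slot 2
547: h=3 -> slot 3
914: h=1, probe 1,2,3,4 -> slot 4
893: h=1, probe 1,2,3,4,5 -> slot 5
Table: [—, 529, 739, 547, 914, 893, —]

8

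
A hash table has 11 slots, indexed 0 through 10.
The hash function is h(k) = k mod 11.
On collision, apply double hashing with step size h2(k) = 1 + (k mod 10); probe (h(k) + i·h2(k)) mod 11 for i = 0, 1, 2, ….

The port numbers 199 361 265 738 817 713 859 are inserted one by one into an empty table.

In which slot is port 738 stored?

10

199 hashes to 1; slot 1 is free → place at 1.
361 hashes to 9; slot 9 is free → place at 9.
265 hashes to 1, h2=6; 1 taken → place at 7.
738 hashes to 1, h2=9; 1 taken → place at 10.
817 hashes to 3; slot 3 is free → place at 3.
713 hashes to 9, h2=4; 9 taken → place at 2.
859 hashes to 1, h2=10; 1 taken → place at 0.
Table: [859, 199, 713, 817, ., ., ., 265, ., 361, 738]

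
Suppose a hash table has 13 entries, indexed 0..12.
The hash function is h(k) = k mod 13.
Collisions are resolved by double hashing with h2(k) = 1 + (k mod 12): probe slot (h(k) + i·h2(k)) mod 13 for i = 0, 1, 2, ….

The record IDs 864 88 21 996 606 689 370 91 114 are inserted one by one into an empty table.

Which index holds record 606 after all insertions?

Insert 864: h=6, slot 6 empty -> index 6.
Insert 88: h=10, slot 10 empty -> index 10.
Insert 21: h=8, slot 8 empty -> index 8.
Insert 996: h=8, h2=1, slot 8 occupied -> index 9.
Insert 606: h=8, h2=7, slot 8 occupied -> index 2.
Insert 689: h=0, slot 0 empty -> index 0.
Insert 370: h=6, h2=11, slot 6 occupied -> index 4.
Insert 91: h=0, h2=8, slots 0,8 occupied -> index 3.
Insert 114: h=10, h2=7, slots 10,4 occupied -> index 11.
Table: [689, -, 606, 91, 370, -, 864, -, 21, 996, 88, 114, -]

2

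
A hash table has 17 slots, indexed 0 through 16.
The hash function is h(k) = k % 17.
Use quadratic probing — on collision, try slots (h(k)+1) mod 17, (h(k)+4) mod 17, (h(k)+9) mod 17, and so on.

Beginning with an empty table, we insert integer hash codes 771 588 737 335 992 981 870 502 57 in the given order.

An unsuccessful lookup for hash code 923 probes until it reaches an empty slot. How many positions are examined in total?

4

771 hashes to 6; slot 6 is free => place at 6.
588 hashes to 10; slot 10 is free => place at 10.
737 hashes to 6; 6 taken => place at 7.
335 hashes to 12; slot 12 is free => place at 12.
992 hashes to 6; 6,7,10 taken => place at 15.
981 hashes to 12; 12 taken => place at 13.
870 hashes to 3; slot 3 is free => place at 3.
502 hashes to 9; slot 9 is free => place at 9.
57 hashes to 6; 6,7,10,15 taken => place at 5.
Table: [-, -, -, 870, -, 57, 771, 737, -, 502, 588, -, 335, 981, -, 992, -]
Lookup 923: h=5, probe 5,6,9,14 → slot 14 empty, not found.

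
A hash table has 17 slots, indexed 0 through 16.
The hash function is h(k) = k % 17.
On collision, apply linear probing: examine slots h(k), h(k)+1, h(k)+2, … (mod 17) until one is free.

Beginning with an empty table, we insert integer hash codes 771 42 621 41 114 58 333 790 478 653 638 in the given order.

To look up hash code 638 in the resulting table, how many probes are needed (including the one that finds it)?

Insert 771: h=6, slot 6 empty → index 6.
Insert 42: h=8, slot 8 empty → index 8.
Insert 621: h=9, slot 9 empty → index 9.
Insert 41: h=7, slot 7 empty → index 7.
Insert 114: h=12, slot 12 empty → index 12.
Insert 58: h=7, slots 7,8,9 occupied → index 10.
Insert 333: h=10, slot 10 occupied → index 11.
Insert 790: h=8, slots 8,9,10,11,12 occupied → index 13.
Insert 478: h=2, slot 2 empty → index 2.
Insert 653: h=7, slots 7,8,9,10,11,12,13 occupied → index 14.
Insert 638: h=9, slots 9,10,11,12,13,14 occupied → index 15.
Table: [-, -, 478, -, -, -, 771, 41, 42, 621, 58, 333, 114, 790, 653, 638, -]
Lookup 638: h=9, probe 9,10,11,12,13,14,15 → found at 15.

7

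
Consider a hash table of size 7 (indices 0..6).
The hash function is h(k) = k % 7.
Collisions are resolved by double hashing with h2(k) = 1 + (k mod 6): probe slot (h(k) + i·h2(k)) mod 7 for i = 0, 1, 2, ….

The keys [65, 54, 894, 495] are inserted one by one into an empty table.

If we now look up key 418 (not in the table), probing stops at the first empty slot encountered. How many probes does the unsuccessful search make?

3

65: h=2 → slot 2
54: h=5 → slot 5
894: h=5, h2=1, probe 5,6 → slot 6
495: h=5, h2=4, probe 5,2,6,3 → slot 3
Table: [., ., 65, 495, ., 54, 894]
Lookup 418: h=5, h2=5, probe 5,3,1 → slot 1 empty, not found.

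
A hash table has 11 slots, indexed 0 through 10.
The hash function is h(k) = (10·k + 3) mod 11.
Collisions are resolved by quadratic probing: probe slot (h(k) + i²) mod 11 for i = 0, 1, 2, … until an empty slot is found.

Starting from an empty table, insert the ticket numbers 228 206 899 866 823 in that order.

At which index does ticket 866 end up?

4

228: h=6 → slot 6
206: h=6, probe 6,7 → slot 7
899: h=6, probe 6,7,10 → slot 10
866: h=6, probe 6,7,10,4 → slot 4
823: h=5 → slot 5
Table: [_, _, _, _, 866, 823, 228, 206, _, _, 899]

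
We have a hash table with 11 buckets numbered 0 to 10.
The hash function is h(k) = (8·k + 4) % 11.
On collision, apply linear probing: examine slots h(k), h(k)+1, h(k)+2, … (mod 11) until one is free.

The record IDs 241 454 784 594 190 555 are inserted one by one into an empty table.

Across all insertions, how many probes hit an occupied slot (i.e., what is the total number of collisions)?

5

241: h=7 → slot 7
454: h=6 → slot 6
784: h=6, probe 6,7,8 → slot 8
594: h=4 → slot 4
190: h=6, probe 6,7,8,9 → slot 9
555: h=0 → slot 0
Table: [555, ∅, ∅, ∅, 594, ∅, 454, 241, 784, 190, ∅]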